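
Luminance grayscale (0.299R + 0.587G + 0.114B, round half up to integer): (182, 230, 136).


Gray = 0.299×R + 0.587×G + 0.114×B
Gray = 0.299×182 + 0.587×230 + 0.114×136
Gray = 54.418 + 135.010 + 15.504
Gray = 204.932 → round half up → 205
Gray = 205


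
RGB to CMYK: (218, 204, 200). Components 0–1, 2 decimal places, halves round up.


R'=218/255≈0.8549, G'=204/255≈0.8000, B'=200/255≈0.7843
K = 1 - max(R',G',B') = 1 - 218/255 = 37/255 = 0.14509… → 0.15
(1-R'-K)/(1-K) simplifies to (max-R)/max with max = 218:
C = (218-218)/218 = 0/218 = 0 → 0.00
M = (218-204)/218 = 14/218 = 0.06422… → 0.06
Y = (218-200)/218 = 18/218 = 0.08256… → 0.08
= CMYK(0.00, 0.06, 0.08, 0.15)


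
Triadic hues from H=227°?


Triadic: equally spaced at 120° intervals
H1 = 227°
H2 = (227 + 120) mod 360 = 347°
H3 = (227 + 240) mod 360 = 107°
Triadic = 227°, 347°, 107°


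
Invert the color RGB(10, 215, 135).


Invert: (255-R, 255-G, 255-B)
R: 255-10 = 245
G: 255-215 = 40
B: 255-135 = 120
= RGB(245, 40, 120)


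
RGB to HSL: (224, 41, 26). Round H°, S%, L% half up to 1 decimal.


Normalize: R'=224/255≈0.8784, G'=41/255≈0.1608, B'=26/255≈0.1020
Max=224/255, Min=26/255, Δ=Max-Min=198/255
L = (Max+Min)/2 = (224+26)/510 = 250/510 = 0.49019… → L = 49.0%
L ≤ 0.5 → S = Δ/(Max+Min) = 198/(224+26) = 198/250 = 0.792 → S = 79.2%
(the 1/255 factors cancel in S and H, so raw channel differences can be used)
Max is R' → H = 60 × (((G-B)/Δ) mod 6) = 60 × (((41-26)/198) mod 6)
  15/198 = 0.0757…
  H = 60 × 0.0757… = 4.545…° → H = 4.5°
= HSL(4.5°, 79.2%, 49.0%)


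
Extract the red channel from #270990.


Color: #270990
R = 27 = 39
G = 09 = 9
B = 90 = 144
Red = 39


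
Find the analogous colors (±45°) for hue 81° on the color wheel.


Base hue: 81°
Left analog: (81 - 45) mod 360 = 36°
Right analog: (81 + 45) mod 360 = 126°
Analogous hues = 36° and 126°


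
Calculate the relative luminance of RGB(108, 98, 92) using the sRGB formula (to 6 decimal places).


Linearize each channel (sRGB transfer function): c = v/255; c_lin = c/12.92 if c ≤ 0.04045, else ((c+0.055)/1.055)^2.4
  R: 108/255 ≈ 0.423529 > 0.04045 → ((0.423529+0.055)/1.055)^2.4 ≈ 0.149960
  G: 98/255 ≈ 0.384314 > 0.04045 → ((0.384314+0.055)/1.055)^2.4 ≈ 0.122139
  B: 92/255 ≈ 0.360784 > 0.04045 → ((0.360784+0.055)/1.055)^2.4 ≈ 0.107023
R_lin = 0.149960, G_lin = 0.122139, B_lin = 0.107023
L = 0.2126×R + 0.7152×G + 0.0722×B
L = 0.2126×0.149960 + 0.7152×0.122139 + 0.0722×0.107023
L ≈ 0.126962


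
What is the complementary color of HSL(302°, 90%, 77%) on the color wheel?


Complement = opposite side of color wheel = hue + 180°
H' = (302 + 180) mod 360 = 122°
S and L unchanged.
= HSL(122°, 90%, 77%)


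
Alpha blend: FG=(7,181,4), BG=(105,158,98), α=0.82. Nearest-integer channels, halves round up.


C = α×F + (1-α)×B, with 1-α = 0.18
R: 0.82×7 + 0.18×105 = 5.74 + 18.90 = 24.64 → 25
G: 0.82×181 + 0.18×158 = 148.42 + 28.44 = 176.86 → 177
B: 0.82×4 + 0.18×98 = 3.28 + 17.64 = 20.92 → 21
= RGB(25, 177, 21)


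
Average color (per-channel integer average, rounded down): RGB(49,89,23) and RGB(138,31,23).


Midpoint: each channel = ⌊(C₁+C₂)/2⌋
R: ⌊(49+138)/2⌋ = 93
G: ⌊(89+31)/2⌋ = 60
B: ⌊(23+23)/2⌋ = 23
= RGB(93, 60, 23)


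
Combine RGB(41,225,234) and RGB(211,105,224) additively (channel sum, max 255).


Additive: each channel = min(255, C₁+C₂)
R: 41+211 = 252 → 252
G: 225+105 = 330 → 255
B: 234+224 = 458 → 255
= RGB(252, 255, 255)


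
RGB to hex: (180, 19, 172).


R = 180 → B4 (hex)
G = 19 → 13 (hex)
B = 172 → AC (hex)
Hex = #B413AC


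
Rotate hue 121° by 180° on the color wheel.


New hue = (H + rotation) mod 360
New hue = (121 + 180) mod 360
= 301 mod 360
= 301°


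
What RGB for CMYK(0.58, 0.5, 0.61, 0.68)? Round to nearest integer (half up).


R = 255 × (1-C) × (1-K) = 255 × 0.42 × 0.32 = 34.272 → 34
G = 255 × (1-M) × (1-K) = 255 × 0.50 × 0.32 = 40.8 → 41
B = 255 × (1-Y) × (1-K) = 255 × 0.39 × 0.32 = 31.824 → 32
= RGB(34, 41, 32)


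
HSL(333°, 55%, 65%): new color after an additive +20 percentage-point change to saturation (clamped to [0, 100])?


Original S = 55%
Adjustment = +20 percentage points
New S = 55 + (20) = 75
Clamp to [0, 100] → 75
= HSL(333°, 75%, 65%)


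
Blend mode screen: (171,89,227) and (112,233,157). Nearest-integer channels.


Screen: C = 255 - (255-A)×(255-B)/255, rounded to nearest integer
R: 255 - (255-171)×(255-112)/255 = 255 - 12012/255 ≈ 255 - 47.106 = 207.894 → 208
G: 255 - (255-89)×(255-233)/255 = 255 - 3652/255 ≈ 255 - 14.322 = 240.678 → 241
B: 255 - (255-227)×(255-157)/255 = 255 - 2744/255 ≈ 255 - 10.761 = 244.239 → 244
= RGB(208, 241, 244)


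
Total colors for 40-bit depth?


Colors = 2^bits = 2^40
= 1,099,511,627,776 colors


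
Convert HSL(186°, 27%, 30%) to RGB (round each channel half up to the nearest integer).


H=186°, S=0.27, L=0.30
C = (1-|2L-1|)×S = (1-|-0.40|)×0.27 = 0.162
H' = H/60 = 186/60 ≈ 3.1000; X = C×(1-|H' mod 2 - 1|) = 0.1458
m = L - C/2 = 0.30 - 0.081 = 0.219
Sector ⌊H'⌋ = 3 → (R',G',B') = (0.0, 0.1458, 0.162)
RGB = ((R'+m)×255, (G'+m)×255, (B'+m)×255) = (55.845, 93.024, 97.155)
Round half up → RGB(56, 93, 97)


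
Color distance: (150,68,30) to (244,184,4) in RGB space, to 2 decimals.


d = √[(R₁-R₂)² + (G₁-G₂)² + (B₁-B₂)²]
d = √[(150-244)² + (68-184)² + (30-4)²]
d = √[8836 + 13456 + 676]
d = √22968
d ≈ 151.55


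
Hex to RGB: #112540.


11 → 17 (R)
25 → 37 (G)
40 → 64 (B)
= RGB(17, 37, 64)


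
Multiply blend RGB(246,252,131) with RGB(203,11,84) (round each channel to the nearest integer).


Multiply: C = A×B/255, rounded to nearest integer
R: 246×203/255 = 49938/255 ≈ 195.835 → 196
G: 252×11/255 = 2772/255 ≈ 10.871 → 11
B: 131×84/255 = 11004/255 ≈ 43.153 → 43
= RGB(196, 11, 43)


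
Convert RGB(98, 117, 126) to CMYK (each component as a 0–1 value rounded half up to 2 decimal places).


R'=98/255≈0.3843, G'=117/255≈0.4588, B'=126/255≈0.4941
K = 1 - max(R',G',B') = 1 - 126/255 = 129/255 = 0.50588… → 0.51
(1-R'-K)/(1-K) simplifies to (max-R)/max with max = 126:
C = (126-98)/126 = 28/126 = 0.22222… → 0.22
M = (126-117)/126 = 9/126 = 0.07142… → 0.07
Y = (126-126)/126 = 0/126 = 0 → 0.00
= CMYK(0.22, 0.07, 0.00, 0.51)


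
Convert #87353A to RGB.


87 → 135 (R)
35 → 53 (G)
3A → 58 (B)
= RGB(135, 53, 58)


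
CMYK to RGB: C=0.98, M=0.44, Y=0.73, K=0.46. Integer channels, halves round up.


R = 255 × (1-C) × (1-K) = 255 × 0.02 × 0.54 = 2.754 → 3
G = 255 × (1-M) × (1-K) = 255 × 0.56 × 0.54 = 77.112 → 77
B = 255 × (1-Y) × (1-K) = 255 × 0.27 × 0.54 = 37.179 → 37
= RGB(3, 77, 37)


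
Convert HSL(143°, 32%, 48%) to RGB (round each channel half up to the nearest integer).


H=143°, S=0.32, L=0.48
C = (1-|2L-1|)×S = (1-|-0.04|)×0.32 = 0.3072
H' = H/60 = 143/60 ≈ 2.3833; X = C×(1-|H' mod 2 - 1|) = 0.11776
m = L - C/2 = 0.48 - 0.1536 = 0.3264
Sector ⌊H'⌋ = 2 → (R',G',B') = (0.0, 0.3072, 0.11776)
RGB = ((R'+m)×255, (G'+m)×255, (B'+m)×255) = (83.232, 161.568, 113.2608)
Round half up → RGB(83, 162, 113)


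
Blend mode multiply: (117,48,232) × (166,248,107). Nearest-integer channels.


Multiply: C = A×B/255, rounded to nearest integer
R: 117×166/255 = 19422/255 ≈ 76.165 → 76
G: 48×248/255 = 11904/255 ≈ 46.682 → 47
B: 232×107/255 = 24824/255 ≈ 97.349 → 97
= RGB(76, 47, 97)


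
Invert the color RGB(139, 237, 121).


Invert: (255-R, 255-G, 255-B)
R: 255-139 = 116
G: 255-237 = 18
B: 255-121 = 134
= RGB(116, 18, 134)


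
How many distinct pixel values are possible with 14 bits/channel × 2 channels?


Total bits = 14 bits/channel × 2 channels = 28 bits
Distinct pixel values = 2^28
= 268,435,456 pixel values


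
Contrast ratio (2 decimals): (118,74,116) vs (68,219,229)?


Linearize each sRGB channel c=v/255: c/12.92 if c ≤ 0.04045 else ((c+0.055)/1.055)^2.4
L = 0.2126×R_lin + 0.7152×G_lin + 0.0722×B_lin
Color 1 (118,74,116):
  R=118: 118/255≈0.4627 > 0.04045 → ((0.4627+0.055)/1.055)^2.4 ≈ 0.18116
  G=74: 74/255≈0.2902 > 0.04045 → ((0.2902+0.055)/1.055)^2.4 ≈ 0.06848
  B=116: 116/255≈0.4549 > 0.04045 → ((0.4549+0.055)/1.055)^2.4 ≈ 0.17465
  L1 = 0.2126×0.18116 + 0.7152×0.06848 + 0.0722×0.17465 ≈ 0.10010
Color 2 (68,219,229):
  R=68: 68/255≈0.2667 > 0.04045 → ((0.2667+0.055)/1.055)^2.4 ≈ 0.05781
  G=219: 219/255≈0.8588 > 0.04045 → ((0.8588+0.055)/1.055)^2.4 ≈ 0.70838
  B=229: 229/255≈0.8980 > 0.04045 → ((0.8980+0.055)/1.055)^2.4 ≈ 0.78354
  L2 = 0.2126×0.05781 + 0.7152×0.70838 + 0.0722×0.78354 ≈ 0.57549
Lighter = 0.57549, Darker = 0.10010
Ratio = (L_lighter + 0.05) / (L_darker + 0.05)
Ratio = (0.57549 + 0.05) / (0.10010 + 0.05) = 0.62549 / 0.15010 ≈ 4.1671
Ratio ≈ 4.17:1


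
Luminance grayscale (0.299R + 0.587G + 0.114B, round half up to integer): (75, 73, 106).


Gray = 0.299×R + 0.587×G + 0.114×B
Gray = 0.299×75 + 0.587×73 + 0.114×106
Gray = 22.425 + 42.851 + 12.084
Gray = 77.360 → round half up → 77
Gray = 77


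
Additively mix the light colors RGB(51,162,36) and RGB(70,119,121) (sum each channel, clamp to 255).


Additive: each channel = min(255, C₁+C₂)
R: 51+70 = 121 → 121
G: 162+119 = 281 → 255
B: 36+121 = 157 → 157
= RGB(121, 255, 157)


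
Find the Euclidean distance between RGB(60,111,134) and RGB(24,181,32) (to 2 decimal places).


d = √[(R₁-R₂)² + (G₁-G₂)² + (B₁-B₂)²]
d = √[(60-24)² + (111-181)² + (134-32)²]
d = √[1296 + 4900 + 10404]
d = √16600
d ≈ 128.84


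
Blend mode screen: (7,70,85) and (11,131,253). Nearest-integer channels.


Screen: C = 255 - (255-A)×(255-B)/255, rounded to nearest integer
R: 255 - (255-7)×(255-11)/255 = 255 - 60512/255 ≈ 255 - 237.302 = 17.698 → 18
G: 255 - (255-70)×(255-131)/255 = 255 - 22940/255 ≈ 255 - 89.961 = 165.039 → 165
B: 255 - (255-85)×(255-253)/255 = 255 - 340/255 ≈ 255 - 1.333 = 253.667 → 254
= RGB(18, 165, 254)


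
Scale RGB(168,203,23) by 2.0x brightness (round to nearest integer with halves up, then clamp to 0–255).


Multiply each channel by 2.0, round half up, clamp to [0, 255]
R: 168×2.0 = 336 → clamp → 255
G: 203×2.0 = 406 → clamp → 255
B: 23×2.0 = 46
= RGB(255, 255, 46)


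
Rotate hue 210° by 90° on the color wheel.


New hue = (H + rotation) mod 360
New hue = (210 + 90) mod 360
= 300 mod 360
= 300°


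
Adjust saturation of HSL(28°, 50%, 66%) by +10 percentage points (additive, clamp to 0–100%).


Original S = 50%
Adjustment = +10 percentage points
New S = 50 + (10) = 60
Clamp to [0, 100] → 60
= HSL(28°, 60%, 66%)


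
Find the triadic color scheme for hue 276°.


Triadic: equally spaced at 120° intervals
H1 = 276°
H2 = (276 + 120) mod 360 = 36°
H3 = (276 + 240) mod 360 = 156°
Triadic = 276°, 36°, 156°


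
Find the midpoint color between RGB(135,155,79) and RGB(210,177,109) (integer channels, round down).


Midpoint: each channel = ⌊(C₁+C₂)/2⌋
R: ⌊(135+210)/2⌋ = 172
G: ⌊(155+177)/2⌋ = 166
B: ⌊(79+109)/2⌋ = 94
= RGB(172, 166, 94)


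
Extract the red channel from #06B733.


Color: #06B733
R = 06 = 6
G = B7 = 183
B = 33 = 51
Red = 6


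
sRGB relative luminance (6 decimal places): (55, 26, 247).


Linearize each channel (sRGB transfer function): c = v/255; c_lin = c/12.92 if c ≤ 0.04045, else ((c+0.055)/1.055)^2.4
  R: 55/255 ≈ 0.215686 > 0.04045 → ((0.215686+0.055)/1.055)^2.4 ≈ 0.038204
  G: 26/255 ≈ 0.101961 > 0.04045 → ((0.101961+0.055)/1.055)^2.4 ≈ 0.010330
  B: 247/255 ≈ 0.968627 > 0.04045 → ((0.968627+0.055)/1.055)^2.4 ≈ 0.930111
R_lin = 0.038204, G_lin = 0.010330, B_lin = 0.930111
L = 0.2126×R + 0.7152×G + 0.0722×B
L = 0.2126×0.038204 + 0.7152×0.010330 + 0.0722×0.930111
L ≈ 0.082664


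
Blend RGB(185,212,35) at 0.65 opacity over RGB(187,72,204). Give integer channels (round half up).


C = α×F + (1-α)×B, with 1-α = 0.35
R: 0.65×185 + 0.35×187 = 120.25 + 65.45 = 185.70 → 186
G: 0.65×212 + 0.35×72 = 137.80 + 25.20 = 163.00 → 163
B: 0.65×35 + 0.35×204 = 22.75 + 71.40 = 94.15 → 94
= RGB(186, 163, 94)


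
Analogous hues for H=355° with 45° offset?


Base hue: 355°
Left analog: (355 - 45) mod 360 = 310°
Right analog: (355 + 45) mod 360 = 40°
Analogous hues = 310° and 40°


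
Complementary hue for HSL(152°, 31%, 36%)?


Complement = opposite side of color wheel = hue + 180°
H' = (152 + 180) mod 360 = 332°
S and L unchanged.
= HSL(332°, 31%, 36%)


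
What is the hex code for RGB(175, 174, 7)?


R = 175 → AF (hex)
G = 174 → AE (hex)
B = 7 → 07 (hex)
Hex = #AFAE07


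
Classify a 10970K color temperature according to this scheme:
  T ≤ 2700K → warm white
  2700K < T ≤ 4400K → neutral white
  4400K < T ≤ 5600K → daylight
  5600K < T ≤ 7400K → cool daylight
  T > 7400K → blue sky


Temperature: 10970K
10970K > 7400K → blue sky
Classification: blue sky


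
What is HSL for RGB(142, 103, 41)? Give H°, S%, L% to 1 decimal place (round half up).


Normalize: R'=142/255≈0.5569, G'=103/255≈0.4039, B'=41/255≈0.1608
Max=142/255, Min=41/255, Δ=Max-Min=101/255
L = (Max+Min)/2 = (142+41)/510 = 183/510 = 0.35882… → L = 35.9%
L ≤ 0.5 → S = Δ/(Max+Min) = 101/(142+41) = 101/183 = 0.55191… → S = 55.2%
(the 1/255 factors cancel in S and H, so raw channel differences can be used)
Max is R' → H = 60 × (((G-B)/Δ) mod 6) = 60 × (((103-41)/101) mod 6)
  62/101 = 0.6138…
  H = 60 × 0.6138… = 36.831…° → H = 36.8°
= HSL(36.8°, 55.2%, 35.9%)


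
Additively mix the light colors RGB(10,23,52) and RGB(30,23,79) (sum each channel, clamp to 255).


Additive: each channel = min(255, C₁+C₂)
R: 10+30 = 40 → 40
G: 23+23 = 46 → 46
B: 52+79 = 131 → 131
= RGB(40, 46, 131)


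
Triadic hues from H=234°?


Triadic: equally spaced at 120° intervals
H1 = 234°
H2 = (234 + 120) mod 360 = 354°
H3 = (234 + 240) mod 360 = 114°
Triadic = 234°, 354°, 114°


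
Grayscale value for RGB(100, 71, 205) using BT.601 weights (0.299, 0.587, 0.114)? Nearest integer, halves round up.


Gray = 0.299×R + 0.587×G + 0.114×B
Gray = 0.299×100 + 0.587×71 + 0.114×205
Gray = 29.900 + 41.677 + 23.370
Gray = 94.947 → round half up → 95
Gray = 95


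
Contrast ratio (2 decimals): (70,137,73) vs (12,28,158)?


Linearize each sRGB channel c=v/255: c/12.92 if c ≤ 0.04045 else ((c+0.055)/1.055)^2.4
L = 0.2126×R_lin + 0.7152×G_lin + 0.0722×B_lin
Color 1 (70,137,73):
  R=70: 70/255≈0.2745 > 0.04045 → ((0.2745+0.055)/1.055)^2.4 ≈ 0.06125
  G=137: 137/255≈0.5373 > 0.04045 → ((0.5373+0.055)/1.055)^2.4 ≈ 0.25016
  B=73: 73/255≈0.2863 > 0.04045 → ((0.2863+0.055)/1.055)^2.4 ≈ 0.06663
  L1 = 0.2126×0.06125 + 0.7152×0.25016 + 0.0722×0.06663 ≈ 0.19674
Color 2 (12,28,158):
  R=12: 12/255≈0.0471 > 0.04045 → ((0.0471+0.055)/1.055)^2.4 ≈ 0.00368
  G=28: 28/255≈0.1098 > 0.04045 → ((0.1098+0.055)/1.055)^2.4 ≈ 0.01161
  B=158: 158/255≈0.6196 > 0.04045 → ((0.6196+0.055)/1.055)^2.4 ≈ 0.34191
  L2 = 0.2126×0.00368 + 0.7152×0.01161 + 0.0722×0.34191 ≈ 0.03377
Lighter = 0.19674, Darker = 0.03377
Ratio = (L_lighter + 0.05) / (L_darker + 0.05)
Ratio = (0.19674 + 0.05) / (0.03377 + 0.05) = 0.24674 / 0.08377 ≈ 2.9454
Ratio ≈ 2.95:1


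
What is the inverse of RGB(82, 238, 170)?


Invert: (255-R, 255-G, 255-B)
R: 255-82 = 173
G: 255-238 = 17
B: 255-170 = 85
= RGB(173, 17, 85)


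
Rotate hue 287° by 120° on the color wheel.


New hue = (H + rotation) mod 360
New hue = (287 + 120) mod 360
= 407 mod 360
= 47°


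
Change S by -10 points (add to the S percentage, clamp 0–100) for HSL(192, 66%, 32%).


Original S = 66%
Adjustment = -10 percentage points
New S = 66 + (-10) = 56
Clamp to [0, 100] → 56
= HSL(192°, 56%, 32%)


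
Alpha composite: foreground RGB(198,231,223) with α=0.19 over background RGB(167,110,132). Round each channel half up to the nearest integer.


C = α×F + (1-α)×B, with 1-α = 0.81
R: 0.19×198 + 0.81×167 = 37.62 + 135.27 = 172.89 → 173
G: 0.19×231 + 0.81×110 = 43.89 + 89.10 = 132.99 → 133
B: 0.19×223 + 0.81×132 = 42.37 + 106.92 = 149.29 → 149
= RGB(173, 133, 149)


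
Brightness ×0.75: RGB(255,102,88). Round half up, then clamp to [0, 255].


Multiply each channel by 0.75, round half up, clamp to [0, 255]
R: 255×0.75 = 191.25 → round → 191
G: 102×0.75 = 76.5 → round → 77
B: 88×0.75 = 66
= RGB(191, 77, 66)


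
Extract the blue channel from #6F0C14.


Color: #6F0C14
R = 6F = 111
G = 0C = 12
B = 14 = 20
Blue = 20


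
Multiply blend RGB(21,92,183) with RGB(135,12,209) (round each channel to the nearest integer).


Multiply: C = A×B/255, rounded to nearest integer
R: 21×135/255 = 2835/255 ≈ 11.118 → 11
G: 92×12/255 = 1104/255 ≈ 4.329 → 4
B: 183×209/255 = 38247/255 ≈ 149.988 → 150
= RGB(11, 4, 150)


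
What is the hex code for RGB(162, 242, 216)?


R = 162 → A2 (hex)
G = 242 → F2 (hex)
B = 216 → D8 (hex)
Hex = #A2F2D8


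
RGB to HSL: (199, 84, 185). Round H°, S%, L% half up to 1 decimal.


Normalize: R'=199/255≈0.7804, G'=84/255≈0.3294, B'=185/255≈0.7255
Max=199/255, Min=84/255, Δ=Max-Min=115/255
L = (Max+Min)/2 = (199+84)/510 = 283/510 = 0.55490… → L = 55.5%
L > 0.5 → S = Δ/(2-Max-Min) = 115/(510-199-84) = 115/227 = 0.50660… → S = 50.7%
(the 1/255 factors cancel in S and H, so raw channel differences can be used)
Max is R' → H = 60 × (((G-B)/Δ) mod 6) = 60 × (((84-185)/115) mod 6)
  (-101)/115 = -0.8782…; negative, so add 6 → 5.1217…
  H = 60 × 5.1217… = 307.304…° → H = 307.3°
= HSL(307.3°, 50.7%, 55.5%)


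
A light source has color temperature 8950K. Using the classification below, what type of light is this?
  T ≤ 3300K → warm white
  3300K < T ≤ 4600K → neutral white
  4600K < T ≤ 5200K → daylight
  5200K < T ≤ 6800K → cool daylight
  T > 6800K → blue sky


Temperature: 8950K
8950K > 6800K → blue sky
Classification: blue sky


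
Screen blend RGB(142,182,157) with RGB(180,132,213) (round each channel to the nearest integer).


Screen: C = 255 - (255-A)×(255-B)/255, rounded to nearest integer
R: 255 - (255-142)×(255-180)/255 = 255 - 8475/255 ≈ 255 - 33.235 = 221.765 → 222
G: 255 - (255-182)×(255-132)/255 = 255 - 8979/255 ≈ 255 - 35.212 = 219.788 → 220
B: 255 - (255-157)×(255-213)/255 = 255 - 4116/255 ≈ 255 - 16.141 = 238.859 → 239
= RGB(222, 220, 239)


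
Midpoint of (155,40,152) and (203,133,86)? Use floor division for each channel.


Midpoint: each channel = ⌊(C₁+C₂)/2⌋
R: ⌊(155+203)/2⌋ = 179
G: ⌊(40+133)/2⌋ = 86
B: ⌊(152+86)/2⌋ = 119
= RGB(179, 86, 119)


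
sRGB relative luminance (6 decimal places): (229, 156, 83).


Linearize each channel (sRGB transfer function): c = v/255; c_lin = c/12.92 if c ≤ 0.04045, else ((c+0.055)/1.055)^2.4
  R: 229/255 ≈ 0.898039 > 0.04045 → ((0.898039+0.055)/1.055)^2.4 ≈ 0.783538
  G: 156/255 ≈ 0.611765 > 0.04045 → ((0.611765+0.055)/1.055)^2.4 ≈ 0.332452
  B: 83/255 ≈ 0.325490 > 0.04045 → ((0.325490+0.055)/1.055)^2.4 ≈ 0.086500
R_lin = 0.783538, G_lin = 0.332452, B_lin = 0.086500
L = 0.2126×R + 0.7152×G + 0.0722×B
L = 0.2126×0.783538 + 0.7152×0.332452 + 0.0722×0.086500
L ≈ 0.410595


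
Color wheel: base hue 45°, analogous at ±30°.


Base hue: 45°
Left analog: (45 - 30) mod 360 = 15°
Right analog: (45 + 30) mod 360 = 75°
Analogous hues = 15° and 75°


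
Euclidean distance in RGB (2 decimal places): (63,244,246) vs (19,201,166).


d = √[(R₁-R₂)² + (G₁-G₂)² + (B₁-B₂)²]
d = √[(63-19)² + (244-201)² + (246-166)²]
d = √[1936 + 1849 + 6400]
d = √10185
d ≈ 100.92


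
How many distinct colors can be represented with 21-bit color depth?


Colors = 2^bits = 2^21
= 2,097,152 colors


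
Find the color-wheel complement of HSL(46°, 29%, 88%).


Complement = opposite side of color wheel = hue + 180°
H' = (46 + 180) mod 360 = 226°
S and L unchanged.
= HSL(226°, 29%, 88%)


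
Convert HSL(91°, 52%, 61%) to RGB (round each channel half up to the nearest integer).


H=91°, S=0.52, L=0.61
C = (1-|2L-1|)×S = (1-|0.22|)×0.52 = 0.4056
H' = H/60 = 91/60 ≈ 1.5167; X = C×(1-|H' mod 2 - 1|) = 0.19604
m = L - C/2 = 0.61 - 0.2028 = 0.4072
Sector ⌊H'⌋ = 1 → (R',G',B') = (0.19604, 0.4056, 0.0)
RGB = ((R'+m)×255, (G'+m)×255, (B'+m)×255) = (153.8262, 207.264, 103.836)
Round half up → RGB(154, 207, 104)


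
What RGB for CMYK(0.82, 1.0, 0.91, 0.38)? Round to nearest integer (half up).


R = 255 × (1-C) × (1-K) = 255 × 0.18 × 0.62 = 28.458 → 28
G = 255 × (1-M) × (1-K) = 255 × 0.00 × 0.62 = 0
B = 255 × (1-Y) × (1-K) = 255 × 0.09 × 0.62 = 14.229 → 14
= RGB(28, 0, 14)


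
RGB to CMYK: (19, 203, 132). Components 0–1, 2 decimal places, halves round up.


R'=19/255≈0.0745, G'=203/255≈0.7961, B'=132/255≈0.5176
K = 1 - max(R',G',B') = 1 - 203/255 = 52/255 = 0.20392… → 0.20
(1-R'-K)/(1-K) simplifies to (max-R)/max with max = 203:
C = (203-19)/203 = 184/203 = 0.90640… → 0.91
M = (203-203)/203 = 0/203 = 0 → 0.00
Y = (203-132)/203 = 71/203 = 0.34975… → 0.35
= CMYK(0.91, 0.00, 0.35, 0.20)


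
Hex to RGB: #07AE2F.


07 → 7 (R)
AE → 174 (G)
2F → 47 (B)
= RGB(7, 174, 47)


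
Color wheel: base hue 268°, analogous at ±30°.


Base hue: 268°
Left analog: (268 - 30) mod 360 = 238°
Right analog: (268 + 30) mod 360 = 298°
Analogous hues = 238° and 298°


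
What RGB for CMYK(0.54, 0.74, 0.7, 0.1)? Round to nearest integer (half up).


R = 255 × (1-C) × (1-K) = 255 × 0.46 × 0.90 = 105.57 → 106
G = 255 × (1-M) × (1-K) = 255 × 0.26 × 0.90 = 59.67 → 60
B = 255 × (1-Y) × (1-K) = 255 × 0.30 × 0.90 = 68.85 → 69
= RGB(106, 60, 69)


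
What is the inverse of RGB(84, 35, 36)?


Invert: (255-R, 255-G, 255-B)
R: 255-84 = 171
G: 255-35 = 220
B: 255-36 = 219
= RGB(171, 220, 219)


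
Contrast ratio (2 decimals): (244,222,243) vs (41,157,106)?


Linearize each sRGB channel c=v/255: c/12.92 if c ≤ 0.04045 else ((c+0.055)/1.055)^2.4
L = 0.2126×R_lin + 0.7152×G_lin + 0.0722×B_lin
Color 1 (244,222,243):
  R=244: 244/255≈0.9569 > 0.04045 → ((0.9569+0.055)/1.055)^2.4 ≈ 0.90466
  G=222: 222/255≈0.8706 > 0.04045 → ((0.8706+0.055)/1.055)^2.4 ≈ 0.73046
  B=243: 243/255≈0.9529 > 0.04045 → ((0.9529+0.055)/1.055)^2.4 ≈ 0.89627
  L1 = 0.2126×0.90466 + 0.7152×0.73046 + 0.0722×0.89627 ≈ 0.77947
Color 2 (41,157,106):
  R=41: 41/255≈0.1608 > 0.04045 → ((0.1608+0.055)/1.055)^2.4 ≈ 0.02217
  G=157: 157/255≈0.6157 > 0.04045 → ((0.6157+0.055)/1.055)^2.4 ≈ 0.33716
  B=106: 106/255≈0.4157 > 0.04045 → ((0.4157+0.055)/1.055)^2.4 ≈ 0.14413
  L2 = 0.2126×0.02217 + 0.7152×0.33716 + 0.0722×0.14413 ≈ 0.25626
Lighter = 0.77947, Darker = 0.25626
Ratio = (L_lighter + 0.05) / (L_darker + 0.05)
Ratio = (0.77947 + 0.05) / (0.25626 + 0.05) = 0.82947 / 0.30626 ≈ 2.7084
Ratio ≈ 2.71:1


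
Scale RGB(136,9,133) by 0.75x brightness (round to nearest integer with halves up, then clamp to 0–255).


Multiply each channel by 0.75, round half up, clamp to [0, 255]
R: 136×0.75 = 102
G: 9×0.75 = 6.75 → round → 7
B: 133×0.75 = 99.75 → round → 100
= RGB(102, 7, 100)


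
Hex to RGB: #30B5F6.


30 → 48 (R)
B5 → 181 (G)
F6 → 246 (B)
= RGB(48, 181, 246)


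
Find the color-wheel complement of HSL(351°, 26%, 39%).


Complement = opposite side of color wheel = hue + 180°
H' = (351 + 180) mod 360 = 171°
S and L unchanged.
= HSL(171°, 26%, 39%)


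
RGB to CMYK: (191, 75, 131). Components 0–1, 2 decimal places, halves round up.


R'=191/255≈0.7490, G'=75/255≈0.2941, B'=131/255≈0.5137
K = 1 - max(R',G',B') = 1 - 191/255 = 64/255 = 0.25098… → 0.25
(1-R'-K)/(1-K) simplifies to (max-R)/max with max = 191:
C = (191-191)/191 = 0/191 = 0 → 0.00
M = (191-75)/191 = 116/191 = 0.60732… → 0.61
Y = (191-131)/191 = 60/191 = 0.31413… → 0.31
= CMYK(0.00, 0.61, 0.31, 0.25)


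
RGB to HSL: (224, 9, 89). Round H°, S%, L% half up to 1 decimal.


Normalize: R'=224/255≈0.8784, G'=9/255≈0.0353, B'=89/255≈0.3490
Max=224/255, Min=9/255, Δ=Max-Min=215/255
L = (Max+Min)/2 = (224+9)/510 = 233/510 = 0.45686… → L = 45.7%
L ≤ 0.5 → S = Δ/(Max+Min) = 215/(224+9) = 215/233 = 0.92274… → S = 92.3%
(the 1/255 factors cancel in S and H, so raw channel differences can be used)
Max is R' → H = 60 × (((G-B)/Δ) mod 6) = 60 × (((9-89)/215) mod 6)
  (-80)/215 = -0.3720…; negative, so add 6 → 5.6279…
  H = 60 × 5.6279… = 337.674…° → H = 337.7°
= HSL(337.7°, 92.3%, 45.7%)


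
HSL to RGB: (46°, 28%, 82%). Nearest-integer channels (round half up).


H=46°, S=0.28, L=0.82
C = (1-|2L-1|)×S = (1-|0.64|)×0.28 = 0.1008
H' = H/60 = 46/60 ≈ 0.7667; X = C×(1-|H' mod 2 - 1|) = 0.07728
m = L - C/2 = 0.82 - 0.0504 = 0.7696
Sector ⌊H'⌋ = 0 → (R',G',B') = (0.1008, 0.07728, 0.0)
RGB = ((R'+m)×255, (G'+m)×255, (B'+m)×255) = (221.952, 215.9544, 196.248)
Round half up → RGB(222, 216, 196)


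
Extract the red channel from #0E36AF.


Color: #0E36AF
R = 0E = 14
G = 36 = 54
B = AF = 175
Red = 14


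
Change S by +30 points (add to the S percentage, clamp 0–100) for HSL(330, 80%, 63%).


Original S = 80%
Adjustment = +30 percentage points
New S = 80 + (30) = 110
Clamp to [0, 100] → 100
= HSL(330°, 100%, 63%)


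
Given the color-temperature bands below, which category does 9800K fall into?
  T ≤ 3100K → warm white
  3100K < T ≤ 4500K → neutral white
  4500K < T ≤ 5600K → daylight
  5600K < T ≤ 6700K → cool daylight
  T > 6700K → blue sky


Temperature: 9800K
9800K > 6700K → blue sky
Classification: blue sky


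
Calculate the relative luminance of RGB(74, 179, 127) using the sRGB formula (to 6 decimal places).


Linearize each channel (sRGB transfer function): c = v/255; c_lin = c/12.92 if c ≤ 0.04045, else ((c+0.055)/1.055)^2.4
  R: 74/255 ≈ 0.290196 > 0.04045 → ((0.290196+0.055)/1.055)^2.4 ≈ 0.068478
  G: 179/255 ≈ 0.701961 > 0.04045 → ((0.701961+0.055)/1.055)^2.4 ≈ 0.450786
  B: 127/255 ≈ 0.498039 > 0.04045 → ((0.498039+0.055)/1.055)^2.4 ≈ 0.212231
R_lin = 0.068478, G_lin = 0.450786, B_lin = 0.212231
L = 0.2126×R + 0.7152×G + 0.0722×B
L = 0.2126×0.068478 + 0.7152×0.450786 + 0.0722×0.212231
L ≈ 0.352284


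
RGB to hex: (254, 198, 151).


R = 254 → FE (hex)
G = 198 → C6 (hex)
B = 151 → 97 (hex)
Hex = #FEC697


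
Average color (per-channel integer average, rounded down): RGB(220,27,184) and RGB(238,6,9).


Midpoint: each channel = ⌊(C₁+C₂)/2⌋
R: ⌊(220+238)/2⌋ = 229
G: ⌊(27+6)/2⌋ = 16
B: ⌊(184+9)/2⌋ = 96
= RGB(229, 16, 96)


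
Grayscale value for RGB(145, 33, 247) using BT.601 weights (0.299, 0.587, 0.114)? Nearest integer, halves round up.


Gray = 0.299×R + 0.587×G + 0.114×B
Gray = 0.299×145 + 0.587×33 + 0.114×247
Gray = 43.355 + 19.371 + 28.158
Gray = 90.884 → round half up → 91
Gray = 91


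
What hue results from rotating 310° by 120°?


New hue = (H + rotation) mod 360
New hue = (310 + 120) mod 360
= 430 mod 360
= 70°


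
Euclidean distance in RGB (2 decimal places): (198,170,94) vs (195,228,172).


d = √[(R₁-R₂)² + (G₁-G₂)² + (B₁-B₂)²]
d = √[(198-195)² + (170-228)² + (94-172)²]
d = √[9 + 3364 + 6084]
d = √9457
d ≈ 97.25


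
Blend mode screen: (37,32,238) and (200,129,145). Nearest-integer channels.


Screen: C = 255 - (255-A)×(255-B)/255, rounded to nearest integer
R: 255 - (255-37)×(255-200)/255 = 255 - 11990/255 ≈ 255 - 47.020 = 207.980 → 208
G: 255 - (255-32)×(255-129)/255 = 255 - 28098/255 ≈ 255 - 110.188 = 144.812 → 145
B: 255 - (255-238)×(255-145)/255 = 255 - 1870/255 ≈ 255 - 7.333 = 247.667 → 248
= RGB(208, 145, 248)


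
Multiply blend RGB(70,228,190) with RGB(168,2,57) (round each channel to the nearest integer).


Multiply: C = A×B/255, rounded to nearest integer
R: 70×168/255 = 11760/255 ≈ 46.118 → 46
G: 228×2/255 = 456/255 ≈ 1.788 → 2
B: 190×57/255 = 10830/255 ≈ 42.471 → 42
= RGB(46, 2, 42)


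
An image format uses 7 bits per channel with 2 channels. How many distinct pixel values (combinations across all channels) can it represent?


Total bits = 7 bits/channel × 2 channels = 14 bits
Distinct pixel values = 2^14
= 16,384 pixel values


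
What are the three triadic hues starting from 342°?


Triadic: equally spaced at 120° intervals
H1 = 342°
H2 = (342 + 120) mod 360 = 102°
H3 = (342 + 240) mod 360 = 222°
Triadic = 342°, 102°, 222°


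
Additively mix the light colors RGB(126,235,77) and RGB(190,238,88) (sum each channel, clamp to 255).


Additive: each channel = min(255, C₁+C₂)
R: 126+190 = 316 → 255
G: 235+238 = 473 → 255
B: 77+88 = 165 → 165
= RGB(255, 255, 165)


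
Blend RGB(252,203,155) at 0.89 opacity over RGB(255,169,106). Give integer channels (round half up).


C = α×F + (1-α)×B, with 1-α = 0.11
R: 0.89×252 + 0.11×255 = 224.28 + 28.05 = 252.33 → 252
G: 0.89×203 + 0.11×169 = 180.67 + 18.59 = 199.26 → 199
B: 0.89×155 + 0.11×106 = 137.95 + 11.66 = 149.61 → 150
= RGB(252, 199, 150)


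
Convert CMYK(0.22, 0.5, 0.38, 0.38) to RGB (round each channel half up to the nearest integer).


R = 255 × (1-C) × (1-K) = 255 × 0.78 × 0.62 = 123.318 → 123
G = 255 × (1-M) × (1-K) = 255 × 0.50 × 0.62 = 79.05 → 79
B = 255 × (1-Y) × (1-K) = 255 × 0.62 × 0.62 = 98.022 → 98
= RGB(123, 79, 98)


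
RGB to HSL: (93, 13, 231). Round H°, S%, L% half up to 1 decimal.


Normalize: R'=93/255≈0.3647, G'=13/255≈0.0510, B'=231/255≈0.9059
Max=231/255, Min=13/255, Δ=Max-Min=218/255
L = (Max+Min)/2 = (231+13)/510 = 244/510 = 0.47843… → L = 47.8%
L ≤ 0.5 → S = Δ/(Max+Min) = 218/(231+13) = 218/244 = 0.89344… → S = 89.3%
(the 1/255 factors cancel in S and H, so raw channel differences can be used)
Max is B' → H = 60 × ((R-G)/Δ + 4) = 60 × ((93-13)/218 + 4)
  80/218 + 4 = 0.3669… + 4 = 4.3669…
  H = 60 × 4.3669… = 262.018…° → H = 262.0°
= HSL(262.0°, 89.3%, 47.8%)


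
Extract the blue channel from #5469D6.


Color: #5469D6
R = 54 = 84
G = 69 = 105
B = D6 = 214
Blue = 214


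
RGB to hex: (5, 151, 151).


R = 5 → 05 (hex)
G = 151 → 97 (hex)
B = 151 → 97 (hex)
Hex = #059797


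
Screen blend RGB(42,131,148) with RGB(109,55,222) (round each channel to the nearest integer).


Screen: C = 255 - (255-A)×(255-B)/255, rounded to nearest integer
R: 255 - (255-42)×(255-109)/255 = 255 - 31098/255 ≈ 255 - 121.953 = 133.047 → 133
G: 255 - (255-131)×(255-55)/255 = 255 - 24800/255 ≈ 255 - 97.255 = 157.745 → 158
B: 255 - (255-148)×(255-222)/255 = 255 - 3531/255 ≈ 255 - 13.847 = 241.153 → 241
= RGB(133, 158, 241)


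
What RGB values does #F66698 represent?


F6 → 246 (R)
66 → 102 (G)
98 → 152 (B)
= RGB(246, 102, 152)


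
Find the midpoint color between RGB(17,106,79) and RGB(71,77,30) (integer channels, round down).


Midpoint: each channel = ⌊(C₁+C₂)/2⌋
R: ⌊(17+71)/2⌋ = 44
G: ⌊(106+77)/2⌋ = 91
B: ⌊(79+30)/2⌋ = 54
= RGB(44, 91, 54)


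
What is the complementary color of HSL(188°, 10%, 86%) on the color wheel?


Complement = opposite side of color wheel = hue + 180°
H' = (188 + 180) mod 360 = 8°
S and L unchanged.
= HSL(8°, 10%, 86%)


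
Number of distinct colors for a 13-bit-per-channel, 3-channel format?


Total bits = 13 bits/channel × 3 channels = 39 bits
Distinct colors = 2^39
= 549,755,813,888 colors


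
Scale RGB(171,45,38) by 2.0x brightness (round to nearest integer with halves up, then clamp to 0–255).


Multiply each channel by 2.0, round half up, clamp to [0, 255]
R: 171×2.0 = 342 → clamp → 255
G: 45×2.0 = 90
B: 38×2.0 = 76
= RGB(255, 90, 76)


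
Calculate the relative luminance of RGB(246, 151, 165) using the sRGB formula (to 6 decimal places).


Linearize each channel (sRGB transfer function): c = v/255; c_lin = c/12.92 if c ≤ 0.04045, else ((c+0.055)/1.055)^2.4
  R: 246/255 ≈ 0.964706 > 0.04045 → ((0.964706+0.055)/1.055)^2.4 ≈ 0.921582
  G: 151/255 ≈ 0.592157 > 0.04045 → ((0.592157+0.055)/1.055)^2.4 ≈ 0.309469
  B: 165/255 ≈ 0.647059 > 0.04045 → ((0.647059+0.055)/1.055)^2.4 ≈ 0.376262
R_lin = 0.921582, G_lin = 0.309469, B_lin = 0.376262
L = 0.2126×R + 0.7152×G + 0.0722×B
L = 0.2126×0.921582 + 0.7152×0.309469 + 0.0722×0.376262
L ≈ 0.444427


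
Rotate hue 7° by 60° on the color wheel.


New hue = (H + rotation) mod 360
New hue = (7 + 60) mod 360
= 67 mod 360
= 67°


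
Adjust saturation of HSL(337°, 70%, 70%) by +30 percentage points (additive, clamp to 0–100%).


Original S = 70%
Adjustment = +30 percentage points
New S = 70 + (30) = 100
Clamp to [0, 100] → 100
= HSL(337°, 100%, 70%)


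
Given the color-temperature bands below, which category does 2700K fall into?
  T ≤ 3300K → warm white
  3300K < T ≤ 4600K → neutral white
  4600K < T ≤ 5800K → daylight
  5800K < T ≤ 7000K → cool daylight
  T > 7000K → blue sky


Temperature: 2700K
2700K ≤ 3300K → warm white
Classification: warm white


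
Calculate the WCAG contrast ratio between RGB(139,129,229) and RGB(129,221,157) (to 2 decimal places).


Linearize each sRGB channel c=v/255: c/12.92 if c ≤ 0.04045 else ((c+0.055)/1.055)^2.4
L = 0.2126×R_lin + 0.7152×G_lin + 0.0722×B_lin
Color 1 (139,129,229):
  R=139: 139/255≈0.5451 > 0.04045 → ((0.5451+0.055)/1.055)^2.4 ≈ 0.25818
  G=129: 129/255≈0.5059 > 0.04045 → ((0.5059+0.055)/1.055)^2.4 ≈ 0.21953
  B=229: 229/255≈0.8980 > 0.04045 → ((0.8980+0.055)/1.055)^2.4 ≈ 0.78354
  L1 = 0.2126×0.25818 + 0.7152×0.21953 + 0.0722×0.78354 ≈ 0.26847
Color 2 (129,221,157):
  R=129: 129/255≈0.5059 > 0.04045 → ((0.5059+0.055)/1.055)^2.4 ≈ 0.21953
  G=221: 221/255≈0.8667 > 0.04045 → ((0.8667+0.055)/1.055)^2.4 ≈ 0.72306
  B=157: 157/255≈0.6157 > 0.04045 → ((0.6157+0.055)/1.055)^2.4 ≈ 0.33716
  L2 = 0.2126×0.21953 + 0.7152×0.72306 + 0.0722×0.33716 ≈ 0.58814
Lighter = 0.58814, Darker = 0.26847
Ratio = (L_lighter + 0.05) / (L_darker + 0.05)
Ratio = (0.58814 + 0.05) / (0.26847 + 0.05) = 0.63814 / 0.31847 ≈ 2.0038
Ratio ≈ 2.00:1


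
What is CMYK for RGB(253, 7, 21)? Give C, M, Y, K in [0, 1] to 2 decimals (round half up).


R'=253/255≈0.9922, G'=7/255≈0.0275, B'=21/255≈0.0824
K = 1 - max(R',G',B') = 1 - 253/255 = 2/255 = 0.00784… → 0.01
(1-R'-K)/(1-K) simplifies to (max-R)/max with max = 253:
C = (253-253)/253 = 0/253 = 0 → 0.00
M = (253-7)/253 = 246/253 = 0.97233… → 0.97
Y = (253-21)/253 = 232/253 = 0.91699… → 0.92
= CMYK(0.00, 0.97, 0.92, 0.01)


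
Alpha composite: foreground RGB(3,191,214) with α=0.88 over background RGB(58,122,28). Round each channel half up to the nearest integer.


C = α×F + (1-α)×B, with 1-α = 0.12
R: 0.88×3 + 0.12×58 = 2.64 + 6.96 = 9.60 → 10
G: 0.88×191 + 0.12×122 = 168.08 + 14.64 = 182.72 → 183
B: 0.88×214 + 0.12×28 = 188.32 + 3.36 = 191.68 → 192
= RGB(10, 183, 192)


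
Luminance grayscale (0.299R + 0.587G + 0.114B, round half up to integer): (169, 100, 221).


Gray = 0.299×R + 0.587×G + 0.114×B
Gray = 0.299×169 + 0.587×100 + 0.114×221
Gray = 50.531 + 58.700 + 25.194
Gray = 134.425 → round half up → 134
Gray = 134


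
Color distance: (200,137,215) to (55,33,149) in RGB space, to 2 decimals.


d = √[(R₁-R₂)² + (G₁-G₂)² + (B₁-B₂)²]
d = √[(200-55)² + (137-33)² + (215-149)²]
d = √[21025 + 10816 + 4356]
d = √36197
d ≈ 190.26


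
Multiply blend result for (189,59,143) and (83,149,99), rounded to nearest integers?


Multiply: C = A×B/255, rounded to nearest integer
R: 189×83/255 = 15687/255 ≈ 61.518 → 62
G: 59×149/255 = 8791/255 ≈ 34.475 → 34
B: 143×99/255 = 14157/255 ≈ 55.518 → 56
= RGB(62, 34, 56)


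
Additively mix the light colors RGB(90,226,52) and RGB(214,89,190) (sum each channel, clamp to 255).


Additive: each channel = min(255, C₁+C₂)
R: 90+214 = 304 → 255
G: 226+89 = 315 → 255
B: 52+190 = 242 → 242
= RGB(255, 255, 242)


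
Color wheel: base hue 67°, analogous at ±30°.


Base hue: 67°
Left analog: (67 - 30) mod 360 = 37°
Right analog: (67 + 30) mod 360 = 97°
Analogous hues = 37° and 97°


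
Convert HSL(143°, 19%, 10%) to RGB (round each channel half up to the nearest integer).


H=143°, S=0.19, L=0.10
C = (1-|2L-1|)×S = (1-|-0.80|)×0.19 = 0.038
H' = H/60 = 143/60 ≈ 2.3833; X = C×(1-|H' mod 2 - 1|) ≈ 0.0146
m = L - C/2 = 0.10 - 0.019 = 0.081
Sector ⌊H'⌋ = 2 → (R',G',B') = (0.0, 0.038, ≈0.0146)
RGB = ((R'+m)×255, (G'+m)×255, (B'+m)×255) = (20.655, 30.345, 24.3695)
Round half up → RGB(21, 30, 24)


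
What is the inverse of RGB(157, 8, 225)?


Invert: (255-R, 255-G, 255-B)
R: 255-157 = 98
G: 255-8 = 247
B: 255-225 = 30
= RGB(98, 247, 30)


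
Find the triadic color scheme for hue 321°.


Triadic: equally spaced at 120° intervals
H1 = 321°
H2 = (321 + 120) mod 360 = 81°
H3 = (321 + 240) mod 360 = 201°
Triadic = 321°, 81°, 201°


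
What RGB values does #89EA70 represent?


89 → 137 (R)
EA → 234 (G)
70 → 112 (B)
= RGB(137, 234, 112)


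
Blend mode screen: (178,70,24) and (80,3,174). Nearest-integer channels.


Screen: C = 255 - (255-A)×(255-B)/255, rounded to nearest integer
R: 255 - (255-178)×(255-80)/255 = 255 - 13475/255 ≈ 255 - 52.843 = 202.157 → 202
G: 255 - (255-70)×(255-3)/255 = 255 - 46620/255 ≈ 255 - 182.824 = 72.176 → 72
B: 255 - (255-24)×(255-174)/255 = 255 - 18711/255 ≈ 255 - 73.376 = 181.624 → 182
= RGB(202, 72, 182)


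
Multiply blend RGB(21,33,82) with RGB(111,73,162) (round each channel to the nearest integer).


Multiply: C = A×B/255, rounded to nearest integer
R: 21×111/255 = 2331/255 ≈ 9.141 → 9
G: 33×73/255 = 2409/255 ≈ 9.447 → 9
B: 82×162/255 = 13284/255 ≈ 52.094 → 52
= RGB(9, 9, 52)


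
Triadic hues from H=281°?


Triadic: equally spaced at 120° intervals
H1 = 281°
H2 = (281 + 120) mod 360 = 41°
H3 = (281 + 240) mod 360 = 161°
Triadic = 281°, 41°, 161°


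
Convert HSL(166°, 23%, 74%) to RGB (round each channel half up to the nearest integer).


H=166°, S=0.23, L=0.74
C = (1-|2L-1|)×S = (1-|0.48|)×0.23 = 0.1196
H' = H/60 = 166/60 ≈ 2.7667; X = C×(1-|H' mod 2 - 1|) ≈ 0.0917
m = L - C/2 = 0.74 - 0.0598 = 0.6802
Sector ⌊H'⌋ = 2 → (R',G',B') = (0.0, 0.1196, ≈0.0917)
RGB = ((R'+m)×255, (G'+m)×255, (B'+m)×255) = (173.451, 203.949, 196.8328)
Round half up → RGB(173, 204, 197)


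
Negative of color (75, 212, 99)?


Invert: (255-R, 255-G, 255-B)
R: 255-75 = 180
G: 255-212 = 43
B: 255-99 = 156
= RGB(180, 43, 156)


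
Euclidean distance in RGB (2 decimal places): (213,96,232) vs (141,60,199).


d = √[(R₁-R₂)² + (G₁-G₂)² + (B₁-B₂)²]
d = √[(213-141)² + (96-60)² + (232-199)²]
d = √[5184 + 1296 + 1089]
d = √7569
d = 87.00


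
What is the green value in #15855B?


Color: #15855B
R = 15 = 21
G = 85 = 133
B = 5B = 91
Green = 133


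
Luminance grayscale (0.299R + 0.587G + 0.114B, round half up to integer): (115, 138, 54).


Gray = 0.299×R + 0.587×G + 0.114×B
Gray = 0.299×115 + 0.587×138 + 0.114×54
Gray = 34.385 + 81.006 + 6.156
Gray = 121.547 → round half up → 122
Gray = 122


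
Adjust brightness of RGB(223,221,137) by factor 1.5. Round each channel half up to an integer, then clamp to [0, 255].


Multiply each channel by 1.5, round half up, clamp to [0, 255]
R: 223×1.5 = 334.5 → round → 335 → clamp → 255
G: 221×1.5 = 331.5 → round → 332 → clamp → 255
B: 137×1.5 = 205.5 → round → 206
= RGB(255, 255, 206)
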